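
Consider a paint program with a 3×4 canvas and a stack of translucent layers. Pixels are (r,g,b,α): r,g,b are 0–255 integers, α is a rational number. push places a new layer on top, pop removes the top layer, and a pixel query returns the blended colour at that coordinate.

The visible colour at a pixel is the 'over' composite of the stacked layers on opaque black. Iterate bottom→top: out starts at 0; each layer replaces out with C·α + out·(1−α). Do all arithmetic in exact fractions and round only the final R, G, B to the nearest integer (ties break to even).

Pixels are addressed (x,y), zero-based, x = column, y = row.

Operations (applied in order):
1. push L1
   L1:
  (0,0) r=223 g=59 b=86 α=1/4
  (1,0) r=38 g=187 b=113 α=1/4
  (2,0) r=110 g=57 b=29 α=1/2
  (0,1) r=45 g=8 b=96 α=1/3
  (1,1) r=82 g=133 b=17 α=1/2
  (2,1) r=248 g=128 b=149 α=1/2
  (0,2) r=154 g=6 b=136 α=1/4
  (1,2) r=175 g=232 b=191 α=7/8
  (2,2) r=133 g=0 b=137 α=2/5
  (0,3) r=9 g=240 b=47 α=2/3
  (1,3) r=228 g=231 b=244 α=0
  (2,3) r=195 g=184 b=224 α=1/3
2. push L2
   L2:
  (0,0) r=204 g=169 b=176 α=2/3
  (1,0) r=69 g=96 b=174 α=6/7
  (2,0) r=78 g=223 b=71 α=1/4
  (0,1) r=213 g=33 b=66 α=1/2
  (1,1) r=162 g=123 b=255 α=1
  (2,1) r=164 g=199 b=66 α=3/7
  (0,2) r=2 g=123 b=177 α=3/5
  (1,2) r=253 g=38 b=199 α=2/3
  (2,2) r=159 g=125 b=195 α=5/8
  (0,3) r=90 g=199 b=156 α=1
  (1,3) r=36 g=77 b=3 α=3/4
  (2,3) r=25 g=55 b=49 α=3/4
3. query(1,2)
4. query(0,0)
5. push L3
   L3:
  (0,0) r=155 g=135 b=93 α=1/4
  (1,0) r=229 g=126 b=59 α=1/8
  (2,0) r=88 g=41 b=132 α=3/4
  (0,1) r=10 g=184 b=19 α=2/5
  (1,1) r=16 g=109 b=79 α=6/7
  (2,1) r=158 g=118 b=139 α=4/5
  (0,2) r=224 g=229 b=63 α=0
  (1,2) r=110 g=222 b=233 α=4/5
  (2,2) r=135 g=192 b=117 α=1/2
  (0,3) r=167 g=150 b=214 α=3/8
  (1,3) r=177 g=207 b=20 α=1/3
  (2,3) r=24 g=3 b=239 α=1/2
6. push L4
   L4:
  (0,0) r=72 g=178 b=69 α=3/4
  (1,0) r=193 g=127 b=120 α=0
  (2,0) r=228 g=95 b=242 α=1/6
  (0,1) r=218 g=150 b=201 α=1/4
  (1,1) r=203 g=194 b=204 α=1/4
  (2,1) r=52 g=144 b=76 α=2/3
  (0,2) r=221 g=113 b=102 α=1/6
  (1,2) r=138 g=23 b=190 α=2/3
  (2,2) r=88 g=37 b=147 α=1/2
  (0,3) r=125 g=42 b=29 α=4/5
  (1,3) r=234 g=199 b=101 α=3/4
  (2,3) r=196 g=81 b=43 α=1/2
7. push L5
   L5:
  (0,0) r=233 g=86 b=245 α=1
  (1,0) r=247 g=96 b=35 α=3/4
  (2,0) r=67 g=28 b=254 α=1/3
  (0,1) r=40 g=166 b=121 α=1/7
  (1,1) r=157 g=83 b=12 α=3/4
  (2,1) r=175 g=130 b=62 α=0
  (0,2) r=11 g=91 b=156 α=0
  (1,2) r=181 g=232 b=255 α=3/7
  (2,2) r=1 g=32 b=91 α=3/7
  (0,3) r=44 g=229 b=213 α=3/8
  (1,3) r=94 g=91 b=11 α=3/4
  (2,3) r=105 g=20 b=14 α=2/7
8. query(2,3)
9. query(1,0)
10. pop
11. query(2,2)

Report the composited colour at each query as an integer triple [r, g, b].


(1,2) stack=L1,L2; from [0,0,0]:
L1 α=7/8: [1225/8, 203, 1337/8]
L2 α=2/3: [5273/24, 93, 1507/8]
= [220, 93, 188]

at x=0,y=0 over L1,L2:
L1 α=1/4: [223/4, 59/4, 43/2]
L2 α=2/3: [1855/12, 1411/12, 249/2]
rounded: [155, 118, 124]

at x=2,y=3 over L1,L2,L3,L4,L5:
L1 α=1/3: [65, 184/3, 224/3]
L2 α=3/4: [35, 679/12, 665/12]
L3 α=1/2: [59/2, 715/24, 3533/24]
L4 α=1/2: [451/4, 2659/48, 4565/48]
L5 α=2/7: [3095/28, 15215/336, 24169/336]
= [111, 45, 72]

at x=1,y=0 over L1,L2,L3,L4,L5:
after L1 α=1/4: [19/2, 187/4, 113/4]
after L2 α=6/7: [121/2, 2491/28, 4289/28]
after L3 α=1/8: [1305/16, 2995/32, 4525/32]
after L4 α=0: [1305/16, 2995/32, 4525/32]
after L5 α=3/4: [13161/64, 12211/128, 7885/128]
rounded: [206, 95, 62]

query (2,2) [L1,L2,L3,L4] — begin 0,0,0
after L1 α=2/5: [266/5, 0, 274/5]
after L2 α=5/8: [4773/40, 625/8, 5697/40]
after L3 α=1/2: [10173/80, 2161/16, 10377/80]
after L4 α=1/2: [17213/160, 2753/32, 22137/160]
rounded: [108, 86, 138]


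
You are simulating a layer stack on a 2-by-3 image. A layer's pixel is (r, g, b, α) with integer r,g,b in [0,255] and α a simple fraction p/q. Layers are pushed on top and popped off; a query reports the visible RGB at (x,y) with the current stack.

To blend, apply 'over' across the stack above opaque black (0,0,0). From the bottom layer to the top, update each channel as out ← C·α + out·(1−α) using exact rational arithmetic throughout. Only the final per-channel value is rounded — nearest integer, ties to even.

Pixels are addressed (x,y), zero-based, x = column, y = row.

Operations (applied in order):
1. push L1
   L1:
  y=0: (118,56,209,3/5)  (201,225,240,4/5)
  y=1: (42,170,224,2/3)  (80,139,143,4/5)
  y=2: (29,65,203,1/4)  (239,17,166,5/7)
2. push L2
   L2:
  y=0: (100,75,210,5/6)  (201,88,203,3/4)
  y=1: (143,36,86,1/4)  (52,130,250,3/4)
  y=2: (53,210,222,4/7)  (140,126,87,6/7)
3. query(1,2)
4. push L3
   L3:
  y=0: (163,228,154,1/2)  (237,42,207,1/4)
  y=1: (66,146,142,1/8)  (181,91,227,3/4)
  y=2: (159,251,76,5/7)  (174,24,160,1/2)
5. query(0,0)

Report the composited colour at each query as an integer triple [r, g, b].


at x=1,y=2 over L1,L2:
L1 α=5/7: [1195/7, 85/7, 830/7]
L2 α=6/7: [7075/49, 5377/49, 4484/49]
→ [144, 110, 92]

(0,0) stack=L1,L2,L3; from [0,0,0]:
after L1 α=3/5: [354/5, 168/5, 627/5]
after L2 α=5/6: [1427/15, 681/10, 1959/10]
after L3 α=1/2: [1936/15, 2961/20, 3499/20]
= [129, 148, 175]


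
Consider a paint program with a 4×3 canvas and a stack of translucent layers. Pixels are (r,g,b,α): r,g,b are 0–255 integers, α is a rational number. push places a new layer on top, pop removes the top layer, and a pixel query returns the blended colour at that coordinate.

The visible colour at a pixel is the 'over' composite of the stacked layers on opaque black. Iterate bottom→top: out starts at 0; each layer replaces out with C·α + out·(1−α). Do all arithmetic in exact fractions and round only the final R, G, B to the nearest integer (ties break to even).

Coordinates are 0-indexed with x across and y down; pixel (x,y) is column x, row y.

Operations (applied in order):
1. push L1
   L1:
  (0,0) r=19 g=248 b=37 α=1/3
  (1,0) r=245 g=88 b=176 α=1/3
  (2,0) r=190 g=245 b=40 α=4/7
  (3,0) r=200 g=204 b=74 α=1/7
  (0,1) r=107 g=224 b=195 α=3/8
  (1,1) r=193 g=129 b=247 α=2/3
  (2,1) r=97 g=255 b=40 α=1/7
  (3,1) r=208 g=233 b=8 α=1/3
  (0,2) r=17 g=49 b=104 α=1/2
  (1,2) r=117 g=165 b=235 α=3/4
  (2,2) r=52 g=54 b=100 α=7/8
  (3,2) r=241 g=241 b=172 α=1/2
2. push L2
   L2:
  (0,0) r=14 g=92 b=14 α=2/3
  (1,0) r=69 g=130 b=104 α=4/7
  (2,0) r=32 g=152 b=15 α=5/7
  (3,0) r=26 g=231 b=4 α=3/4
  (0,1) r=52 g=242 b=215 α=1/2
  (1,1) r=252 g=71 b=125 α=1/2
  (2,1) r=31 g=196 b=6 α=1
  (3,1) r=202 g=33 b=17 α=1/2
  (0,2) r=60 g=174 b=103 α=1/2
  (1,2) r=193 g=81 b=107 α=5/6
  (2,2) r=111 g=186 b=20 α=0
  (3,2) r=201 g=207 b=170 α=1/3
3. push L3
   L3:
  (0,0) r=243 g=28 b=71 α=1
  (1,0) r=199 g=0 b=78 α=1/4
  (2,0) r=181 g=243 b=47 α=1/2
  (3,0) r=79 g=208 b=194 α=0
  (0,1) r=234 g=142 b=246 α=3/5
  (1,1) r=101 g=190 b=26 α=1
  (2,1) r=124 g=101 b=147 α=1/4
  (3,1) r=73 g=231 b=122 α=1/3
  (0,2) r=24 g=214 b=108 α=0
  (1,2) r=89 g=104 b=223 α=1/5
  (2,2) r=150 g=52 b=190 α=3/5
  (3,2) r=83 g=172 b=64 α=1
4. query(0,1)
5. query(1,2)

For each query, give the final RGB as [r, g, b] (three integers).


query (0,1) [L1,L2,L3] — begin 0,0,0
after L1 α=3/8: [321/8, 84, 585/8]
after L2 α=1/2: [737/16, 163, 2305/16]
after L3 α=3/5: [6353/40, 752/5, 8209/40]
rounded: [159, 150, 205]

(1,2) stack=L1,L2,L3; from [0,0,0]:
+L1 (α=3/4) → [351/4, 495/4, 705/4]
+L2 (α=5/6) → [4211/24, 705/8, 2845/24]
+L3 (α=1/5) → [949/6, 913/10, 4183/30]
= [158, 91, 139]


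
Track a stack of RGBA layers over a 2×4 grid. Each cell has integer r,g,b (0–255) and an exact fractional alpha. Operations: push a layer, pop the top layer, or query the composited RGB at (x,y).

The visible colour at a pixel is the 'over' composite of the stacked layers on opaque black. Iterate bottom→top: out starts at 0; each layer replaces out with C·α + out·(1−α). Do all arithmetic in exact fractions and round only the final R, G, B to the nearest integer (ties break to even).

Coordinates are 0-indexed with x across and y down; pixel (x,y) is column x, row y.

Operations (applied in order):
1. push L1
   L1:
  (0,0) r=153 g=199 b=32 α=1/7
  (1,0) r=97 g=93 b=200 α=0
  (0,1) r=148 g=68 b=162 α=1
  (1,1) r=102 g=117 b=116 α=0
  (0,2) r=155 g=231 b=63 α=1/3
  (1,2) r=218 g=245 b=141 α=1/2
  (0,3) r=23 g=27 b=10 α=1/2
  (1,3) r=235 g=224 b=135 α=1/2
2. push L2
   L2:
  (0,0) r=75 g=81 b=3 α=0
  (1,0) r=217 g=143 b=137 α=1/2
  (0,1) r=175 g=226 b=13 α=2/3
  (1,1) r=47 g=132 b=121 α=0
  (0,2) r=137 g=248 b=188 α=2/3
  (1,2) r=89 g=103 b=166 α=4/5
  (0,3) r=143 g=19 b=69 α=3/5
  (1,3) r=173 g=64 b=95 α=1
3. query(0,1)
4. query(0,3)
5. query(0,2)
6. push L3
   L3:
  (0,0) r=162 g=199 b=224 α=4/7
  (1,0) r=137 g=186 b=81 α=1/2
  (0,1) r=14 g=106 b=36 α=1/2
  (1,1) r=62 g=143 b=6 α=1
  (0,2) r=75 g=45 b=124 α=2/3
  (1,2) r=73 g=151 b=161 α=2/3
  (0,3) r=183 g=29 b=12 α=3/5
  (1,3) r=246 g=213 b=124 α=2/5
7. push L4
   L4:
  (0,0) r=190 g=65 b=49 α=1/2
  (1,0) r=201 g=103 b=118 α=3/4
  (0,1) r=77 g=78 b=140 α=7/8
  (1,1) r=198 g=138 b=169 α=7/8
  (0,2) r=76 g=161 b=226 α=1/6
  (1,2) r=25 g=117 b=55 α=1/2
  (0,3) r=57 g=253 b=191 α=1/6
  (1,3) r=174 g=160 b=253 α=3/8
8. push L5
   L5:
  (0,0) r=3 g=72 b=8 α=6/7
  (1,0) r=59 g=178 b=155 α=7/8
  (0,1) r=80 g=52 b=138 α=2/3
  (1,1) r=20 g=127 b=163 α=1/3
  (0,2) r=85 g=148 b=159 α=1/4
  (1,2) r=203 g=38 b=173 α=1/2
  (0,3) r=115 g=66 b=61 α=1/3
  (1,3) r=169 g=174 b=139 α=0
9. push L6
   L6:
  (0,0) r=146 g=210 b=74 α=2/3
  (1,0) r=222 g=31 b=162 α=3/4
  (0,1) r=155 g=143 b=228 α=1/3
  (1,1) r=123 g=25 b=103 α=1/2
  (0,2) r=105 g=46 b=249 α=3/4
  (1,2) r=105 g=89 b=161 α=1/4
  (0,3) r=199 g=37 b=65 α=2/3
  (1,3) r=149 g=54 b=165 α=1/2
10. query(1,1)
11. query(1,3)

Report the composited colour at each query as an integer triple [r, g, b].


query (0,1) [L1,L2] — begin 0,0,0
L1 α=1: [148, 68, 162]
L2 α=2/3: [166, 520/3, 188/3]
→ [166, 173, 63]

query (0,3) [L1,L2] — begin 0,0,0
+L1 (α=1/2) → [23/2, 27/2, 5]
+L2 (α=3/5) → [452/5, 84/5, 217/5]
→ [90, 17, 43]

(0,2) stack=L1,L2; from [0,0,0]:
+L1 (α=1/3) → [155/3, 77, 21]
+L2 (α=2/3) → [977/9, 191, 397/3]
rounded: [109, 191, 132]

at x=1,y=1 over L1,L2,L3,L4,L5,L6:
L1 α=0: [0, 0, 0]
L2 α=0: [0, 0, 0]
L3 α=1: [62, 143, 6]
L4 α=7/8: [181, 1109/8, 1189/8]
L5 α=1/3: [382/3, 539/4, 1841/12]
L6 α=1/2: [751/6, 639/8, 3077/24]
→ [125, 80, 128]

at x=1,y=3 over L1,L2,L3,L4,L5,L6:
+L1 (α=1/2) → [235/2, 112, 135/2]
+L2 (α=1) → [173, 64, 95]
+L3 (α=2/5) → [1011/5, 618/5, 533/5]
+L4 (α=3/8) → [1533/8, 549/4, 323/2]
+L5 (α=0) → [1533/8, 549/4, 323/2]
+L6 (α=1/2) → [2725/16, 765/8, 653/4]
rounded: [170, 96, 163]


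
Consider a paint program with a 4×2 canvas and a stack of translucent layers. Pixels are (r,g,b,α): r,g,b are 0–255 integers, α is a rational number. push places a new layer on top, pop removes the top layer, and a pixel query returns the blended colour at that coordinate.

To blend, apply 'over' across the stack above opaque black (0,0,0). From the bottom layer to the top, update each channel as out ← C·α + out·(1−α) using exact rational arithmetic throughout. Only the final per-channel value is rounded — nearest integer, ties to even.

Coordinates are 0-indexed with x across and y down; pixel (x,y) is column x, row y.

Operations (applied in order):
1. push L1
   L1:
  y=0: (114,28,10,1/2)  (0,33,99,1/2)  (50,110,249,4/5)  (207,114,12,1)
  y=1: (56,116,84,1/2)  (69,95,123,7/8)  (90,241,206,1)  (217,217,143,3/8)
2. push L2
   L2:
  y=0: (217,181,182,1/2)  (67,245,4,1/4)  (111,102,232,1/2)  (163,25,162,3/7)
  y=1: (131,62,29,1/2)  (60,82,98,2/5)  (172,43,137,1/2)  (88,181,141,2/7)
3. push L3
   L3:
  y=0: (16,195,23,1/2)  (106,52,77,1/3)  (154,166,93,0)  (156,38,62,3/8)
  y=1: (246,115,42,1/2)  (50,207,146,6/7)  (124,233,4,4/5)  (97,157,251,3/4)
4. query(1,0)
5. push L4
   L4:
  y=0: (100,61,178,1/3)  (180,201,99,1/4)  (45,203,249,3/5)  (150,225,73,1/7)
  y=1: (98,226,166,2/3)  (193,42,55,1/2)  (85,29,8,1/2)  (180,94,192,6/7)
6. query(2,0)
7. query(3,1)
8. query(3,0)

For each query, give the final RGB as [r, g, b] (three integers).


(1,0) stack=L1,L2,L3; from [0,0,0]:
L1 α=1/2: [0, 33/2, 99/2]
L2 α=1/4: [67/4, 589/8, 305/8]
L3 α=1/3: [93/2, 797/12, 613/12]
= [46, 66, 51]

at x=2,y=0 over L1,L2,L3,L4:
+L1 (α=4/5) → [40, 88, 996/5]
+L2 (α=1/2) → [151/2, 95, 1078/5]
+L3 (α=0) → [151/2, 95, 1078/5]
+L4 (α=3/5) → [286/5, 799/5, 5891/25]
rounded: [57, 160, 236]

query (3,1) [L1,L2,L3,L4] — begin 0,0,0
after L1 α=3/8: [651/8, 651/8, 429/8]
after L2 α=2/7: [4663/56, 6151/56, 4401/56]
after L3 α=3/4: [20959/224, 32527/224, 46569/224]
after L4 α=6/7: [262879/1568, 158863/1568, 304617/1568]
rounded: [168, 101, 194]

at x=3,y=0 over L1,L2,L3,L4:
after L1 α=1: [207, 114, 12]
after L2 α=3/7: [1317/7, 531/7, 534/7]
after L3 α=3/8: [9861/56, 3453/56, 993/14]
after L4 α=1/7: [33783/196, 16659/196, 3490/49]
rounded: [172, 85, 71]


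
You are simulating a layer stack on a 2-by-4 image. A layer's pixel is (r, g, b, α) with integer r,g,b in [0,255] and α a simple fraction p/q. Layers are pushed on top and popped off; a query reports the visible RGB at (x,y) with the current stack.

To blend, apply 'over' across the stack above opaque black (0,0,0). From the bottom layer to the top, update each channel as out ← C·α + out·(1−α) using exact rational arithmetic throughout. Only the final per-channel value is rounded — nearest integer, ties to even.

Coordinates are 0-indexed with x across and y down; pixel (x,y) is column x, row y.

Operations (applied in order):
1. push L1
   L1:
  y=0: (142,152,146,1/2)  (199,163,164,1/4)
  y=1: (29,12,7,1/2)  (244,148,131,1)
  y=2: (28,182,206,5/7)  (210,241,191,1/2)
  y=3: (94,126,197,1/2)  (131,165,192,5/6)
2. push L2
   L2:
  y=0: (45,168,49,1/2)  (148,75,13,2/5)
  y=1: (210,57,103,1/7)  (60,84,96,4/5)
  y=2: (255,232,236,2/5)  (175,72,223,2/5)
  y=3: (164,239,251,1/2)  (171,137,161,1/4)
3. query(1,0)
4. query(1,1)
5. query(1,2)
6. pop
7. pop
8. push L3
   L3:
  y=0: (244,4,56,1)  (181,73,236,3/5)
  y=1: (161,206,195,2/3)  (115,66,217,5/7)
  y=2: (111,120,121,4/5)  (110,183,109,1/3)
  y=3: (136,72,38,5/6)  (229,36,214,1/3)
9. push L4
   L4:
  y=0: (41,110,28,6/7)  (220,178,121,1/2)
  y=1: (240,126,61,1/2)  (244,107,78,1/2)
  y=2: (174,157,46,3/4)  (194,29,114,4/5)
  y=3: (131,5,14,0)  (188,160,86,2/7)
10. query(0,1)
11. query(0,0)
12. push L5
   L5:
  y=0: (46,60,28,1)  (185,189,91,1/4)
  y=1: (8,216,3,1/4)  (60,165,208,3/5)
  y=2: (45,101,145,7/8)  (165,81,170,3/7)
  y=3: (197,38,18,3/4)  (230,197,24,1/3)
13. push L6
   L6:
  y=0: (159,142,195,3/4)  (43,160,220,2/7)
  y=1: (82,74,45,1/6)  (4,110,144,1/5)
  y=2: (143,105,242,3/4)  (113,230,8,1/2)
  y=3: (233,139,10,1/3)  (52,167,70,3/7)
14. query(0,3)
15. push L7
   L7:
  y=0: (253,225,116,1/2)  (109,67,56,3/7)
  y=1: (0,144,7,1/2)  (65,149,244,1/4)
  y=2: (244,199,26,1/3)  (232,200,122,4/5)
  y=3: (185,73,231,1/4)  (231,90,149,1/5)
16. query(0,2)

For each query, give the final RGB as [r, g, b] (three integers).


at x=1,y=0 over L1,L2:
L1 α=1/4: [199/4, 163/4, 41]
L2 α=2/5: [1781/20, 1089/20, 149/5]
→ [89, 54, 30]

at x=1,y=1 over L1,L2:
after L1 α=1: [244, 148, 131]
after L2 α=4/5: [484/5, 484/5, 103]
→ [97, 97, 103]

at x=1,y=2 over L1,L2:
after L1 α=1/2: [105, 241/2, 191/2]
after L2 α=2/5: [133, 1011/10, 293/2]
= [133, 101, 146]

at x=0,y=1 over L3,L4:
+L3 (α=2/3) → [322/3, 412/3, 130]
+L4 (α=1/2) → [521/3, 395/3, 191/2]
= [174, 132, 96]

at x=0,y=0 over L3,L4:
L3 α=1: [244, 4, 56]
L4 α=6/7: [70, 664/7, 32]
→ [70, 95, 32]

query (0,3) [L3,L4,L5,L6] — begin 0,0,0
after L3 α=5/6: [340/3, 60, 95/3]
after L4 α=0: [340/3, 60, 95/3]
after L5 α=3/4: [2113/12, 87/2, 257/12]
after L6 α=1/3: [3511/18, 226/3, 317/18]
rounded: [195, 75, 18]

(0,2) stack=L3,L4,L5,L6,L7; from [0,0,0]:
+L3 (α=4/5) → [444/5, 96, 484/5]
+L4 (α=3/4) → [1527/10, 567/4, 587/10]
+L5 (α=7/8) → [4677/80, 3395/32, 10737/80]
+L6 (α=3/4) → [38997/320, 13475/128, 68817/320]
+L7 (α=1/3) → [78037/480, 8737/64, 72977/480]
= [163, 137, 152]


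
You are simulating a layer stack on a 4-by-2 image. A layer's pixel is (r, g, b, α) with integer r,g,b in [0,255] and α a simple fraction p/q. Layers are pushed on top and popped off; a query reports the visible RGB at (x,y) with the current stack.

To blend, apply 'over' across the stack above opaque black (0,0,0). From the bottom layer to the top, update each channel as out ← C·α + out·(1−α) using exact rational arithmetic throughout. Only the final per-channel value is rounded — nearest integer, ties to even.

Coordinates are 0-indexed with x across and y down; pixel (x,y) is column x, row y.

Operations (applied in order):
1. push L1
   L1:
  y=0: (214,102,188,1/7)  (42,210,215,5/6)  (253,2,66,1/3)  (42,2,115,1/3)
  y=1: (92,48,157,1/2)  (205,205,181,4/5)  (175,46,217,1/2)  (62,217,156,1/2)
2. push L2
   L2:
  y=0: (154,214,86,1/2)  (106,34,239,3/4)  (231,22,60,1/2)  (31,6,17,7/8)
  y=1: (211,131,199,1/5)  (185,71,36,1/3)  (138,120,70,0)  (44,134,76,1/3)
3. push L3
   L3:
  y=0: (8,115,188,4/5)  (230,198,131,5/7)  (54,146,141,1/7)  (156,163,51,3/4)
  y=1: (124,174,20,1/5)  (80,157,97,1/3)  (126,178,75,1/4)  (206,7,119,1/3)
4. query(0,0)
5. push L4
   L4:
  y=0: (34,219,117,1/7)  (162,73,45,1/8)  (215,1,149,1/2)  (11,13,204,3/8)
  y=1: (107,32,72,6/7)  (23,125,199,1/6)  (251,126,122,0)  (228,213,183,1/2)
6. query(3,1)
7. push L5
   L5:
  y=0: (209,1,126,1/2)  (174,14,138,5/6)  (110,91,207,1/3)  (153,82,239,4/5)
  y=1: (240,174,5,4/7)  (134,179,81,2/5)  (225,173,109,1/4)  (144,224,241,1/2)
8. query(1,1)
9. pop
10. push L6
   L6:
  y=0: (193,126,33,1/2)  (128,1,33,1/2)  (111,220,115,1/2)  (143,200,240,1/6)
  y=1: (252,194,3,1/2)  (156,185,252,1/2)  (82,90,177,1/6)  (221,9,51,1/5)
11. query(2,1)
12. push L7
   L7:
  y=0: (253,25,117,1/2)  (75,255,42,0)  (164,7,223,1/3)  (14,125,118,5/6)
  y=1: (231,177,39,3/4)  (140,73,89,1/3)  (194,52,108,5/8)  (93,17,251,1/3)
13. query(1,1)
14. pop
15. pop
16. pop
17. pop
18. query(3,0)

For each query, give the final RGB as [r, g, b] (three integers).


(0,0) stack=L1,L2,L3; from [0,0,0]:
L1 α=1/7: [214/7, 102/7, 188/7]
L2 α=1/2: [646/7, 800/7, 395/7]
L3 α=4/5: [174/7, 804/7, 5659/35]
= [25, 115, 162]

at x=3,y=1 over L1,L2,L3,L4:
+L1 (α=1/2) → [31, 217/2, 78]
+L2 (α=1/3) → [106/3, 117, 232/3]
+L3 (α=1/3) → [830/9, 241/3, 821/9]
+L4 (α=1/2) → [1441/9, 440/3, 1234/9]
rounded: [160, 147, 137]

(1,1) stack=L1,L2,L3,L4,L5; from [0,0,0]:
+L1 (α=4/5) → [164, 164, 724/5]
+L2 (α=1/3) → [171, 133, 1628/15]
+L3 (α=1/3) → [422/3, 141, 4711/45]
+L4 (α=1/6) → [2179/18, 415/3, 3251/27]
+L5 (α=2/5) → [3787/30, 773/5, 4709/45]
= [126, 155, 105]

(2,1) stack=L1,L2,L3,L4,L6; from [0,0,0]:
after L1 α=1/2: [175/2, 23, 217/2]
after L2 α=0: [175/2, 23, 217/2]
after L3 α=1/4: [777/8, 247/4, 801/8]
after L4 α=0: [777/8, 247/4, 801/8]
after L6 α=1/6: [4541/48, 1595/24, 1807/16]
= [95, 66, 113]

(1,1) stack=L1,L2,L3,L4,L6,L7; from [0,0,0]:
L1 α=4/5: [164, 164, 724/5]
L2 α=1/3: [171, 133, 1628/15]
L3 α=1/3: [422/3, 141, 4711/45]
L4 α=1/6: [2179/18, 415/3, 3251/27]
L6 α=1/2: [4987/36, 485/3, 10055/54]
L7 α=1/3: [7507/54, 1189/9, 12458/81]
rounded: [139, 132, 154]

(3,0) stack=L1,L2; from [0,0,0]:
L1 α=1/3: [14, 2/3, 115/3]
L2 α=7/8: [231/8, 16/3, 59/3]
rounded: [29, 5, 20]


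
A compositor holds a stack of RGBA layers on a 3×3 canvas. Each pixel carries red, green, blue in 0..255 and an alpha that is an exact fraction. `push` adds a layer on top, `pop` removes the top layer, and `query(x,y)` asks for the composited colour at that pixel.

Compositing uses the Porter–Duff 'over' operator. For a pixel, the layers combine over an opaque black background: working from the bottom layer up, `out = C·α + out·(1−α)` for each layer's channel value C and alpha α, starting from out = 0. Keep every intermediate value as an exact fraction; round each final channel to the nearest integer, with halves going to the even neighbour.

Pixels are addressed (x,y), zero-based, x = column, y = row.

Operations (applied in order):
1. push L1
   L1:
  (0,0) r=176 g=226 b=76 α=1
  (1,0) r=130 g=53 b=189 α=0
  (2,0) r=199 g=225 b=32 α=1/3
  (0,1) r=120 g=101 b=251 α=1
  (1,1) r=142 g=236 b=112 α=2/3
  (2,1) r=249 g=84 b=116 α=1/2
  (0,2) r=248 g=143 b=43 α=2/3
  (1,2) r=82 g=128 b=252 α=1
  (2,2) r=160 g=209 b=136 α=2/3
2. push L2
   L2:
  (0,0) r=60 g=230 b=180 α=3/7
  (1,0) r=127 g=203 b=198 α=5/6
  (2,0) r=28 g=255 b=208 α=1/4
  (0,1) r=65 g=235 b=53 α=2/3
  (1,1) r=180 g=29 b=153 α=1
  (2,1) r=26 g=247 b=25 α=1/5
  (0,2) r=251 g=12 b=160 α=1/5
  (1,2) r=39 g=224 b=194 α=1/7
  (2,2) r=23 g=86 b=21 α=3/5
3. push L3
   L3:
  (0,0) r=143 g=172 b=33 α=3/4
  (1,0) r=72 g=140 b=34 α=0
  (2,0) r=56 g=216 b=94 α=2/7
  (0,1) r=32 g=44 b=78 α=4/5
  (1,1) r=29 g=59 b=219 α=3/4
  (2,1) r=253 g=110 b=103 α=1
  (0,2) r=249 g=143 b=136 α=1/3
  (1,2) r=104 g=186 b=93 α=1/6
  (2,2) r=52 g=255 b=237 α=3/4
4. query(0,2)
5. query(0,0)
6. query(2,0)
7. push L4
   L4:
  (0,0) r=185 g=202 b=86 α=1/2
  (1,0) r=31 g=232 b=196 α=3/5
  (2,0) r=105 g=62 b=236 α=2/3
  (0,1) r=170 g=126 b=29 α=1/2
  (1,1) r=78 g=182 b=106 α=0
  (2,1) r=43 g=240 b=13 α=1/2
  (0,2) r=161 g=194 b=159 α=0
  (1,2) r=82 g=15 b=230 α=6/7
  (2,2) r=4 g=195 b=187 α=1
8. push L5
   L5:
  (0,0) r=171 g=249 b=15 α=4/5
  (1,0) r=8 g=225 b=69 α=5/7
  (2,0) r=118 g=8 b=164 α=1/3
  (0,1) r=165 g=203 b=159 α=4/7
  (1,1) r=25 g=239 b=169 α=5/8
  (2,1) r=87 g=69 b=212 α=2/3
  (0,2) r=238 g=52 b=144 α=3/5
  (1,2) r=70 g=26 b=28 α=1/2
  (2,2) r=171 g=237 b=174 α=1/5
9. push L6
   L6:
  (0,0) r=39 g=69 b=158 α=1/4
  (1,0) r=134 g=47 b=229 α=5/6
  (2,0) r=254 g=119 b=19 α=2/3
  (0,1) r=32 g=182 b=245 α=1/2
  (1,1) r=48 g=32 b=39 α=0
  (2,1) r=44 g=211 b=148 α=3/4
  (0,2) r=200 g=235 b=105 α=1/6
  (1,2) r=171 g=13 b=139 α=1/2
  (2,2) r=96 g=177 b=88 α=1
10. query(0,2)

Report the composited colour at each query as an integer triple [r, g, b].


query (0,2) [L1,L2,L3] — begin 0,0,0
+L1 (α=2/3) → [496/3, 286/3, 86/3]
+L2 (α=1/5) → [2737/15, 236/3, 824/15]
+L3 (α=1/3) → [9209/45, 901/9, 3688/45]
= [205, 100, 82]

query (0,0) [L1,L2,L3] — begin 0,0,0
L1 α=1: [176, 226, 76]
L2 α=3/7: [884/7, 1594/7, 844/7]
L3 α=3/4: [3887/28, 2603/14, 1537/28]
→ [139, 186, 55]

query (2,0) [L1,L2,L3] — begin 0,0,0
after L1 α=1/3: [199/3, 75, 32/3]
after L2 α=1/4: [227/4, 120, 60]
after L3 α=2/7: [1583/28, 1032/7, 488/7]
= [57, 147, 70]

at x=0,y=2 over L1,L2,L3,L4,L5,L6:
after L1 α=2/3: [496/3, 286/3, 86/3]
after L2 α=1/5: [2737/15, 236/3, 824/15]
after L3 α=1/3: [9209/45, 901/9, 3688/45]
after L4 α=0: [9209/45, 901/9, 3688/45]
after L5 α=3/5: [50548/225, 3206/45, 26816/225]
after L6 α=1/6: [29774/135, 5321/54, 31541/270]
= [221, 99, 117]


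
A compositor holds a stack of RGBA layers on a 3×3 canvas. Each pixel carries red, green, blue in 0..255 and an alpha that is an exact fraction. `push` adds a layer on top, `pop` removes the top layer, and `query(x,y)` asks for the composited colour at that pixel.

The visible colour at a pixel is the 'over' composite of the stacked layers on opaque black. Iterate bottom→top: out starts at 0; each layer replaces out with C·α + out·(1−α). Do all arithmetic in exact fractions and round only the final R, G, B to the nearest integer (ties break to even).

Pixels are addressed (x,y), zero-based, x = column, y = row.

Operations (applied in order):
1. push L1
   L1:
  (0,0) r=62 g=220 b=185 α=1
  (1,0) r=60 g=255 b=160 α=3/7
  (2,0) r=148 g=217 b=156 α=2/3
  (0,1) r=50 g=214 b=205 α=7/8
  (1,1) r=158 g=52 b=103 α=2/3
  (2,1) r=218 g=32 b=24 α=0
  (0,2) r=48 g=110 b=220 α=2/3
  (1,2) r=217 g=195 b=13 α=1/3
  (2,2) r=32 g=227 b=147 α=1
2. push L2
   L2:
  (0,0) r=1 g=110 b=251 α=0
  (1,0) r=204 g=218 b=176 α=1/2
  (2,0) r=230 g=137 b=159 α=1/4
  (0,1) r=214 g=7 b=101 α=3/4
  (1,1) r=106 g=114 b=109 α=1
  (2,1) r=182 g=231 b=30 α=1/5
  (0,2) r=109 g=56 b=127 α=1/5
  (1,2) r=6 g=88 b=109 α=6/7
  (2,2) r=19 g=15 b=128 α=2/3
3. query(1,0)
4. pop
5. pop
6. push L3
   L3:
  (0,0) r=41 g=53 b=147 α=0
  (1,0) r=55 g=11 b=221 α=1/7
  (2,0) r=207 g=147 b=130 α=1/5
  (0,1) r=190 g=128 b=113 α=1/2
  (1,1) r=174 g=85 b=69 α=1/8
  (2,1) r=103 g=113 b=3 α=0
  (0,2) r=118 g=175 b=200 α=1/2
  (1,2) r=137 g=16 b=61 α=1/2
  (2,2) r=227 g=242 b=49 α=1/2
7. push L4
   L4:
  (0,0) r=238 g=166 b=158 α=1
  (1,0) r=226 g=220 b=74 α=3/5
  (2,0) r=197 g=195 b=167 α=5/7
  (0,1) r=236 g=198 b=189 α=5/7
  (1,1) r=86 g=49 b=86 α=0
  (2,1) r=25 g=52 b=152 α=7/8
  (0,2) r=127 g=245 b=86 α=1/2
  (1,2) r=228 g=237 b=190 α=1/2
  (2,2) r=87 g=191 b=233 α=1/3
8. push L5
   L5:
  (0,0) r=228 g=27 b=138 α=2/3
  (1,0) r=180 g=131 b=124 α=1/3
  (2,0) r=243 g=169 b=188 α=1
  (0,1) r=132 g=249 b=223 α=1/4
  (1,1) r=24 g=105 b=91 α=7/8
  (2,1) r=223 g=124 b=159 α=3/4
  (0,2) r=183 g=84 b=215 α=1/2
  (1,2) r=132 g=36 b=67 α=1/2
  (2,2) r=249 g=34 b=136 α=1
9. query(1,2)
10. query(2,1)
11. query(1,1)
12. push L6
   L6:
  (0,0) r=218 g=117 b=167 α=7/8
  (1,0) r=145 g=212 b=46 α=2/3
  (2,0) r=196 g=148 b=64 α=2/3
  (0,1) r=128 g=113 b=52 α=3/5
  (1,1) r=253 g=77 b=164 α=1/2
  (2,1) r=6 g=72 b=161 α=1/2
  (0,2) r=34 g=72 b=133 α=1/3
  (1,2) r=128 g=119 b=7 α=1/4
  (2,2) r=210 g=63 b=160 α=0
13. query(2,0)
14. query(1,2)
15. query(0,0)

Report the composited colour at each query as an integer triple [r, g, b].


(1,0) stack=L1,L2; from [0,0,0]:
after L1 α=3/7: [180/7, 765/7, 480/7]
after L2 α=1/2: [804/7, 2291/14, 856/7]
= [115, 164, 122]

at x=1,y=2 over L3,L4,L5:
+L3 (α=1/2) → [137/2, 8, 61/2]
+L4 (α=1/2) → [593/4, 245/2, 441/4]
+L5 (α=1/2) → [1121/8, 317/4, 709/8]
rounded: [140, 79, 89]

at x=2,y=1 over L3,L4,L5:
+L3 (α=0) → [0, 0, 0]
+L4 (α=7/8) → [175/8, 91/2, 133]
+L5 (α=3/4) → [5527/32, 835/8, 305/2]
rounded: [173, 104, 152]

at x=1,y=1 over L3,L4,L5:
+L3 (α=1/8) → [87/4, 85/8, 69/8]
+L4 (α=0) → [87/4, 85/8, 69/8]
+L5 (α=7/8) → [759/32, 5965/64, 5165/64]
= [24, 93, 81]

(2,0) stack=L3,L4,L5,L6; from [0,0,0]:
after L3 α=1/5: [207/5, 147/5, 26]
after L4 α=5/7: [5339/35, 5169/35, 887/7]
after L5 α=1: [243, 169, 188]
after L6 α=2/3: [635/3, 155, 316/3]
= [212, 155, 105]

query (1,2) [L3,L4,L5,L6] — begin 0,0,0
L3 α=1/2: [137/2, 8, 61/2]
L4 α=1/2: [593/4, 245/2, 441/4]
L5 α=1/2: [1121/8, 317/4, 709/8]
L6 α=1/4: [4387/32, 1427/16, 2183/32]
→ [137, 89, 68]

query (0,0) [L3,L4,L5,L6] — begin 0,0,0
L3 α=0: [0, 0, 0]
L4 α=1: [238, 166, 158]
L5 α=2/3: [694/3, 220/3, 434/3]
L6 α=7/8: [659/3, 2677/24, 3941/24]
= [220, 112, 164]


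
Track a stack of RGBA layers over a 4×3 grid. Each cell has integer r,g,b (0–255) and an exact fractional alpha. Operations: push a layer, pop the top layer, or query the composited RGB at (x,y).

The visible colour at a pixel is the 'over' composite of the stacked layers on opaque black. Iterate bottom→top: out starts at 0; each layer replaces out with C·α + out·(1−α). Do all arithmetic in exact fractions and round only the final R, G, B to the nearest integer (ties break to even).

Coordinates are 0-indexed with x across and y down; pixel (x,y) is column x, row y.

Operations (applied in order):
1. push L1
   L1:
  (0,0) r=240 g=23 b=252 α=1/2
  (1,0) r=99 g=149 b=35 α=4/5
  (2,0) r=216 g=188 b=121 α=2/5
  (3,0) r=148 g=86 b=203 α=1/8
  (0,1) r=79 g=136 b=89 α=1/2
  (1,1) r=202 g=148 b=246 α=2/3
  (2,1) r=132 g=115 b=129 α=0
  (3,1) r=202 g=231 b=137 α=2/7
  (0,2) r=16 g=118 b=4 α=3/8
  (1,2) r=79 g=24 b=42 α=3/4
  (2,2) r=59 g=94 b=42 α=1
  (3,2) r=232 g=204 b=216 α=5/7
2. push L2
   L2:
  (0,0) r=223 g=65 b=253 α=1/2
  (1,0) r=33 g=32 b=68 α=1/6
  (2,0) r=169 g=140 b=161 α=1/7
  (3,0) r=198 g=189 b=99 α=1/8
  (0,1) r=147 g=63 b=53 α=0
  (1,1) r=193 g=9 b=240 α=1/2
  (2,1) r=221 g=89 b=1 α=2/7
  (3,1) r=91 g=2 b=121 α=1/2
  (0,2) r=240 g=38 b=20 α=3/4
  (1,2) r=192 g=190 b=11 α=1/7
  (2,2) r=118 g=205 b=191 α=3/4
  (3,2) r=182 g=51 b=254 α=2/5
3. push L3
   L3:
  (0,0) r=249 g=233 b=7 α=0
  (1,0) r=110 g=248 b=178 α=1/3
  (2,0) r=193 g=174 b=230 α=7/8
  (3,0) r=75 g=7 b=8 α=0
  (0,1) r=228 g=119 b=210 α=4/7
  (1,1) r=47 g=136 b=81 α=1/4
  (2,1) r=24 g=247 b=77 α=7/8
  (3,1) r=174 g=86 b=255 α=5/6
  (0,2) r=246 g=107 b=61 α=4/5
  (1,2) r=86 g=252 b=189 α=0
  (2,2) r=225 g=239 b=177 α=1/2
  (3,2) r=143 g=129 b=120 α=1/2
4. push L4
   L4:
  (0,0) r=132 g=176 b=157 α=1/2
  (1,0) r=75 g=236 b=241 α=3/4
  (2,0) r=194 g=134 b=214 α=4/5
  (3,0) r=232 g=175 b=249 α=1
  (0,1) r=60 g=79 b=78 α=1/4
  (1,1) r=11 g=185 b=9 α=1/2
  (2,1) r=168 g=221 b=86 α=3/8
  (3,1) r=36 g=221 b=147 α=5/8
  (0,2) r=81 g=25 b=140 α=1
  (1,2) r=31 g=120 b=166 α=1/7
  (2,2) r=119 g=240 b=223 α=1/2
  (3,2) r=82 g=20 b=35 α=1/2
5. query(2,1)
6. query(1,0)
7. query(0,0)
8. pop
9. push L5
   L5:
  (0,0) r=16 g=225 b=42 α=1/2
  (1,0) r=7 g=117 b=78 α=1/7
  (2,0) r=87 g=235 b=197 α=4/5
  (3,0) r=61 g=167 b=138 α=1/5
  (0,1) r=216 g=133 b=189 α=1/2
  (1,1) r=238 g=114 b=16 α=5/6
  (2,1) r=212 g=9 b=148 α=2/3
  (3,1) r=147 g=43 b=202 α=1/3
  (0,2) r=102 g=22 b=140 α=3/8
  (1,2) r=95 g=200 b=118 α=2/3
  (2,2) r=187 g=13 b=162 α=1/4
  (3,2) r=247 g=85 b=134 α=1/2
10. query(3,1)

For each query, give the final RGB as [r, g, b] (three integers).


(2,1) stack=L1,L2,L3,L4; from [0,0,0]:
L1 α=0: [0, 0, 0]
L2 α=2/7: [442/7, 178/7, 2/7]
L3 α=7/8: [809/28, 12281/56, 3775/56]
L4 α=3/8: [18157/224, 98533/448, 33323/448]
→ [81, 220, 74]

at x=1,y=0 over L1,L2,L3,L4:
L1 α=4/5: [396/5, 596/5, 28]
L2 α=1/6: [143/2, 314/3, 104/3]
L3 α=1/3: [253/3, 1372/9, 742/9]
L4 α=3/4: [232/3, 1936/9, 7249/36]
→ [77, 215, 201]

at x=0,y=0 over L1,L2,L3,L4:
L1 α=1/2: [120, 23/2, 126]
L2 α=1/2: [343/2, 153/4, 379/2]
L3 α=0: [343/2, 153/4, 379/2]
L4 α=1/2: [607/4, 857/8, 693/4]
→ [152, 107, 173]

query (3,1) [L1,L2,L3,L5] — begin 0,0,0
+L1 (α=2/7) → [404/7, 66, 274/7]
+L2 (α=1/2) → [1041/14, 34, 1121/14]
+L3 (α=5/6) → [4407/28, 232/3, 18971/84]
+L5 (α=1/3) → [2155/14, 593/9, 27455/126]
→ [154, 66, 218]


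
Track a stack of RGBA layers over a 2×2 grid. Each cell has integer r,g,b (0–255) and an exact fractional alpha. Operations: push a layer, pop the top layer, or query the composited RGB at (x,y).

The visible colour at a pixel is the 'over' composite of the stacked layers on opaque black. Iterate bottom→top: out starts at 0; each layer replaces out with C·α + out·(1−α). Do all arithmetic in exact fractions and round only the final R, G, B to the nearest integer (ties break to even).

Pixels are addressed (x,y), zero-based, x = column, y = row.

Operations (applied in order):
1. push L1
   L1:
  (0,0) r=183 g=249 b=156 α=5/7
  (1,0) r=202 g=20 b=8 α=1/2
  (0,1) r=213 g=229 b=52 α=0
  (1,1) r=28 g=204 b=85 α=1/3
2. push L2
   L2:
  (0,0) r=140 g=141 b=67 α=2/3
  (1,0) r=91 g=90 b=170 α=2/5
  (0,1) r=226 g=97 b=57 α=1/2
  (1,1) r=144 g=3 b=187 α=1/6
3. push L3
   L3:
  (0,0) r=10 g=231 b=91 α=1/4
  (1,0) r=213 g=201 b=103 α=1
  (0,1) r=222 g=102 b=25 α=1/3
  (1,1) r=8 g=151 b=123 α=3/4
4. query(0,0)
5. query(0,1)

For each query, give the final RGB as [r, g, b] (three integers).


query (0,0) [L1,L2,L3] — begin 0,0,0
L1 α=5/7: [915/7, 1245/7, 780/7]
L2 α=2/3: [2875/21, 1073/7, 1718/21]
L3 α=1/4: [2945/28, 1209/7, 2355/28]
= [105, 173, 84]

query (0,1) [L1,L2,L3] — begin 0,0,0
L1 α=0: [0, 0, 0]
L2 α=1/2: [113, 97/2, 57/2]
L3 α=1/3: [448/3, 199/3, 82/3]
→ [149, 66, 27]


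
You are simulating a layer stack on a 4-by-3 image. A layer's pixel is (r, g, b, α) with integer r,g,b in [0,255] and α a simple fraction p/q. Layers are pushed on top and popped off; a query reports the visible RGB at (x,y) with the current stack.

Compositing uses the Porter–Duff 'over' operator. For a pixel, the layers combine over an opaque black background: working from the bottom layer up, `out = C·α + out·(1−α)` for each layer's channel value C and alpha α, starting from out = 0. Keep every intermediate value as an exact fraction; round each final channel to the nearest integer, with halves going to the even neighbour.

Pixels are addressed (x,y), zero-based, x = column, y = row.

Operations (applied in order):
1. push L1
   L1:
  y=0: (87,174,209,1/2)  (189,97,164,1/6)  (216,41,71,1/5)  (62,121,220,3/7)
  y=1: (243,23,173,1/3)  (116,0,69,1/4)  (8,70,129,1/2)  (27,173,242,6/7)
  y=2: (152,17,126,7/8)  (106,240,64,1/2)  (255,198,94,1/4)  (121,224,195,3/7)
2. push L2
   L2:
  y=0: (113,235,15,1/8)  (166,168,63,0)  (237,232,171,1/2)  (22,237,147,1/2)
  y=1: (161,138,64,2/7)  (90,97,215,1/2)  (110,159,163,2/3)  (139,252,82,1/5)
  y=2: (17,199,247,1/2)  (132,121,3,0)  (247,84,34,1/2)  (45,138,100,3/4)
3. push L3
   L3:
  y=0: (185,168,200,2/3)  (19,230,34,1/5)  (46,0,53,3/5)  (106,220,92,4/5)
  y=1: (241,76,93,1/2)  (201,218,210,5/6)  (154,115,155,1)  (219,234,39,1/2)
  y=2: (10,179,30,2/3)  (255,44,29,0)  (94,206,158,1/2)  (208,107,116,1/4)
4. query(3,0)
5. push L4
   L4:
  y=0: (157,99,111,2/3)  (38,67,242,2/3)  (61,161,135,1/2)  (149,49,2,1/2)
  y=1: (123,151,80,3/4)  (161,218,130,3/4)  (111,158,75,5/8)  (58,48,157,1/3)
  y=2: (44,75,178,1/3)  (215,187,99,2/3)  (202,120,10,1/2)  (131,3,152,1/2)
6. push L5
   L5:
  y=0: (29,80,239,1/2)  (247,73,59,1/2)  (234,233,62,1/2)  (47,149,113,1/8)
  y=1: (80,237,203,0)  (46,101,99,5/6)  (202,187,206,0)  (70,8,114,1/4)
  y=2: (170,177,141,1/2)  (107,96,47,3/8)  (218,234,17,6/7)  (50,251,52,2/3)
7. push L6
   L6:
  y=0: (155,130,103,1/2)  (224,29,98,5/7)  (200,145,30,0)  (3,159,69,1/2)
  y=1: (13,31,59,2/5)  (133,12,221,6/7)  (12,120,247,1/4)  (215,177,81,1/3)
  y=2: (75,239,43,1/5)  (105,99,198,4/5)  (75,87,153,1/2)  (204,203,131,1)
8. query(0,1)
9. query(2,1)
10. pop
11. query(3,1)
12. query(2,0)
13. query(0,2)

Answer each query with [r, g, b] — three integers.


at x=3,y=0 over L1,L2,L3:
L1 α=3/7: [186/7, 363/7, 660/7]
L2 α=1/2: [170/7, 1011/7, 1689/14]
L3 α=4/5: [3138/35, 7171/35, 6841/70]
→ [90, 205, 98]

at x=0,y=1 over L1,L2,L3,L4,L5,L6:
+L1 (α=1/3) → [81, 23/3, 173/3]
+L2 (α=2/7) → [727/7, 943/21, 1249/21]
+L3 (α=1/2) → [1207/7, 2539/42, 1601/21]
+L4 (α=3/4) → [1895/14, 21565/168, 6641/84]
+L5 (α=0) → [1895/14, 21565/168, 6641/84]
+L6 (α=2/5) → [6049/70, 25037/280, 1989/28]
→ [86, 89, 71]

(2,1) stack=L1,L2,L3,L4,L5,L6; from [0,0,0]:
+L1 (α=1/2) → [4, 35, 129/2]
+L2 (α=2/3) → [224/3, 353/3, 781/6]
+L3 (α=1) → [154, 115, 155]
+L4 (α=5/8) → [1017/8, 1135/8, 105]
+L5 (α=0) → [1017/8, 1135/8, 105]
+L6 (α=1/4) → [3147/32, 4365/32, 281/2]
→ [98, 136, 140]

query (3,1) [L1,L2,L3,L4,L5] — begin 0,0,0
after L1 α=6/7: [162/7, 1038/7, 1452/7]
after L2 α=1/5: [1621/35, 5916/35, 6382/35]
after L3 α=1/2: [4643/35, 7053/35, 7747/70]
after L4 α=1/3: [3772/35, 5262/35, 4414/35]
after L5 α=1/4: [6883/70, 8033/70, 4308/35]
= [98, 115, 123]

at x=2,y=0 over L1,L2,L3,L4,L5:
after L1 α=1/5: [216/5, 41/5, 71/5]
after L2 α=1/2: [1401/10, 1201/10, 463/5]
after L3 α=3/5: [2091/25, 1201/25, 1721/25]
after L4 α=1/2: [1808/25, 2613/25, 2548/25]
after L5 α=1/2: [3829/25, 4219/25, 2049/25]
rounded: [153, 169, 82]

query (0,2) [L1,L2,L3,L4,L5] — begin 0,0,0
+L1 (α=7/8) → [133, 119/8, 441/4]
+L2 (α=1/2) → [75, 1711/16, 1429/8]
+L3 (α=2/3) → [95/3, 7439/48, 1909/24]
+L4 (α=1/3) → [322/9, 9239/72, 4045/36]
+L5 (α=1/2) → [926/9, 21983/144, 9121/72]
→ [103, 153, 127]


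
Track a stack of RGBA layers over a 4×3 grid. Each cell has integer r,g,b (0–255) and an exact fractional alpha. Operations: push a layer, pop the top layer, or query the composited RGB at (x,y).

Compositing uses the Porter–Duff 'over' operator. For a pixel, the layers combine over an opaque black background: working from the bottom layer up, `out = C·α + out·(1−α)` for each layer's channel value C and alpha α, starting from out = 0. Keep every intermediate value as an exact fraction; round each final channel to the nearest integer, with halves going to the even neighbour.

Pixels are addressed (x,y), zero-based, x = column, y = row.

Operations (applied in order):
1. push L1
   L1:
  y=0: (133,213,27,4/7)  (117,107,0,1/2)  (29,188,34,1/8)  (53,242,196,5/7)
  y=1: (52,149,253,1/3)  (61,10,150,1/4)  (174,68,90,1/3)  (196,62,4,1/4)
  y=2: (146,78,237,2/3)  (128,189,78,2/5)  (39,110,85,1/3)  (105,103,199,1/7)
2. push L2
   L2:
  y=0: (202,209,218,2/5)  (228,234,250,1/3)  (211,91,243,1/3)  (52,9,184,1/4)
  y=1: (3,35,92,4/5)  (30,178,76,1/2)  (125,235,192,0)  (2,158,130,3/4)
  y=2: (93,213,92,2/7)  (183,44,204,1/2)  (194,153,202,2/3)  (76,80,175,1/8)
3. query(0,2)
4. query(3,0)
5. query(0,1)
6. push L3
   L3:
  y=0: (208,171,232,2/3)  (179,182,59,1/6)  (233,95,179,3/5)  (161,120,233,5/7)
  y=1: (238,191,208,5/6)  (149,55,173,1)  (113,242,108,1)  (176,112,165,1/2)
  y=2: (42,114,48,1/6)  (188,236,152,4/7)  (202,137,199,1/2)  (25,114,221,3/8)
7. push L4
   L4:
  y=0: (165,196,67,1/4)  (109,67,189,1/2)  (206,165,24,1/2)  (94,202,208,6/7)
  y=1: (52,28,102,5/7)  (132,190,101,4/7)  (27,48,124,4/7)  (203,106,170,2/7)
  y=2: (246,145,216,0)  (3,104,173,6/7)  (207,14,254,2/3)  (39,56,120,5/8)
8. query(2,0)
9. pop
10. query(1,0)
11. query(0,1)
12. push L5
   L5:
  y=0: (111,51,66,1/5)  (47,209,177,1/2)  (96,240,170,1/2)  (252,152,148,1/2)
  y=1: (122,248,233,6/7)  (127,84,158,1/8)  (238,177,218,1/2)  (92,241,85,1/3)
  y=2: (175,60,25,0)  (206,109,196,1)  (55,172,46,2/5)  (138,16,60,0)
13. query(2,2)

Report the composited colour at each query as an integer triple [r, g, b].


at x=0,y=2 over L1,L2:
+L1 (α=2/3) → [292/3, 52, 158]
+L2 (α=2/7) → [2018/21, 98, 974/7]
= [96, 98, 139]

(3,0) stack=L1,L2; from [0,0,0]:
L1 α=5/7: [265/7, 1210/7, 140]
L2 α=1/4: [1159/28, 3693/28, 151]
→ [41, 132, 151]

at x=0,y=1 over L1,L2:
after L1 α=1/3: [52/3, 149/3, 253/3]
after L2 α=4/5: [88/15, 569/15, 1357/15]
→ [6, 38, 90]

(2,0) stack=L1,L2,L3,L4; from [0,0,0]:
L1 α=1/8: [29/8, 47/2, 17/4]
L2 α=1/3: [291/4, 46, 503/6]
L3 α=3/5: [1689/10, 377/5, 2114/15]
L4 α=1/2: [3749/20, 601/5, 1237/15]
→ [187, 120, 82]

(1,0) stack=L1,L2,L3; from [0,0,0]:
L1 α=1/2: [117/2, 107/2, 0]
L2 α=1/3: [115, 341/3, 250/3]
L3 α=1/6: [377/3, 2251/18, 1427/18]
= [126, 125, 79]

query (0,1) [L1,L2,L3] — begin 0,0,0
+L1 (α=1/3) → [52/3, 149/3, 253/3]
+L2 (α=4/5) → [88/15, 569/15, 1357/15]
+L3 (α=5/6) → [8969/45, 7447/45, 16957/90]
= [199, 165, 188]

(2,2) stack=L1,L2,L3,L5; from [0,0,0]:
L1 α=1/3: [13, 110/3, 85/3]
L2 α=2/3: [401/3, 1028/9, 1297/9]
L3 α=1/2: [1007/6, 2261/18, 1544/9]
L5 α=2/5: [1227/10, 865/6, 364/3]
rounded: [123, 144, 121]


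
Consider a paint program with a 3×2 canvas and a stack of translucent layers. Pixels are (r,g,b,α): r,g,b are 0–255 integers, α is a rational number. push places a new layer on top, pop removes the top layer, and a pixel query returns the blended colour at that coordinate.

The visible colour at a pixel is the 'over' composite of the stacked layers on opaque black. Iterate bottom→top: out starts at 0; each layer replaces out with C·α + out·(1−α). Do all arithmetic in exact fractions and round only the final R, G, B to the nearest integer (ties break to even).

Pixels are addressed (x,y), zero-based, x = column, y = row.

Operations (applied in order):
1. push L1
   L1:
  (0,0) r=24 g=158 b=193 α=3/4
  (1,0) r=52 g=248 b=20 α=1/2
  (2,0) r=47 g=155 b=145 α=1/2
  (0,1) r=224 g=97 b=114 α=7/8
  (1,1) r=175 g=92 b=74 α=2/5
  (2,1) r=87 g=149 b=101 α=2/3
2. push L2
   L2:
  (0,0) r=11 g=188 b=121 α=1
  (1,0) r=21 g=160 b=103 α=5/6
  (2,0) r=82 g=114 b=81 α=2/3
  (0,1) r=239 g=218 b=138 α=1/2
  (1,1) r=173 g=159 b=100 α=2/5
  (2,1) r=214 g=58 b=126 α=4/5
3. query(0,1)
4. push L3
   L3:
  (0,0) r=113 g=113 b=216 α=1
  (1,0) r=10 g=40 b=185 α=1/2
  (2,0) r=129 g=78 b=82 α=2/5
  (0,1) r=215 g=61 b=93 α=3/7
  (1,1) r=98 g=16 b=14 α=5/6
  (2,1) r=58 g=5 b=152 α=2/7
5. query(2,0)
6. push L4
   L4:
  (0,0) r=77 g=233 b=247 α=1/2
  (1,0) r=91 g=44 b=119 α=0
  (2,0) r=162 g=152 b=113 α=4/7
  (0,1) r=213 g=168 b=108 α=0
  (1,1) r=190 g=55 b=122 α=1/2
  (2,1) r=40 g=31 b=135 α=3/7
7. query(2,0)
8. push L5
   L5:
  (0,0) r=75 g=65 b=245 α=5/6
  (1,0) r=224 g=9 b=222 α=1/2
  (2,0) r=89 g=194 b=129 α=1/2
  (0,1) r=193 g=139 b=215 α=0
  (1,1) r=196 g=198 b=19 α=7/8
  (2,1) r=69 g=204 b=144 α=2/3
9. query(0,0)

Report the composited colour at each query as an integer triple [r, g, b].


at x=0,y=1 over L1,L2:
+L1 (α=7/8) → [196, 679/8, 399/4]
+L2 (α=1/2) → [435/2, 2423/16, 951/8]
→ [218, 151, 119]

query (2,0) [L1,L2,L3] — begin 0,0,0
after L1 α=1/2: [47/2, 155/2, 145/2]
after L2 α=2/3: [125/2, 611/6, 469/6]
after L3 α=2/5: [891/10, 923/10, 797/10]
= [89, 92, 80]

query (2,0) [L1,L2,L3,L4] — begin 0,0,0
+L1 (α=1/2) → [47/2, 155/2, 145/2]
+L2 (α=2/3) → [125/2, 611/6, 469/6]
+L3 (α=2/5) → [891/10, 923/10, 797/10]
+L4 (α=4/7) → [9153/70, 8849/70, 6911/70]
rounded: [131, 126, 99]

(0,0) stack=L1,L2,L3,L4,L5; from [0,0,0]:
+L1 (α=3/4) → [18, 237/2, 579/4]
+L2 (α=1) → [11, 188, 121]
+L3 (α=1) → [113, 113, 216]
+L4 (α=1/2) → [95, 173, 463/2]
+L5 (α=5/6) → [235/3, 83, 971/4]
rounded: [78, 83, 243]
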